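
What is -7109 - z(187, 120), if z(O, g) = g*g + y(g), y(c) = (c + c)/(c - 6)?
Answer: -408711/19 ≈ -21511.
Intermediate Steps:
y(c) = 2*c/(-6 + c) (y(c) = (2*c)/(-6 + c) = 2*c/(-6 + c))
z(O, g) = g**2 + 2*g/(-6 + g) (z(O, g) = g*g + 2*g/(-6 + g) = g**2 + 2*g/(-6 + g))
-7109 - z(187, 120) = -7109 - 120*(2 + 120*(-6 + 120))/(-6 + 120) = -7109 - 120*(2 + 120*114)/114 = -7109 - 120*(2 + 13680)/114 = -7109 - 120*13682/114 = -7109 - 1*273640/19 = -7109 - 273640/19 = -408711/19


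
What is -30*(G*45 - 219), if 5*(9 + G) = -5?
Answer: 20070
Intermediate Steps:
G = -10 (G = -9 + (1/5)*(-5) = -9 - 1 = -10)
-30*(G*45 - 219) = -30*(-10*45 - 219) = -30*(-450 - 219) = -30*(-669) = 20070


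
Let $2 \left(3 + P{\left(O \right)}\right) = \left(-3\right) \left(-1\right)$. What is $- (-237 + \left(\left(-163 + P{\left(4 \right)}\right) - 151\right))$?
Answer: $\frac{1105}{2} \approx 552.5$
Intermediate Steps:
$P{\left(O \right)} = - \frac{3}{2}$ ($P{\left(O \right)} = -3 + \frac{\left(-3\right) \left(-1\right)}{2} = -3 + \frac{1}{2} \cdot 3 = -3 + \frac{3}{2} = - \frac{3}{2}$)
$- (-237 + \left(\left(-163 + P{\left(4 \right)}\right) - 151\right)) = - (-237 - \frac{631}{2}) = \left(-1\right) \left(- \frac{1105}{2}\right) = \frac{1105}{2}$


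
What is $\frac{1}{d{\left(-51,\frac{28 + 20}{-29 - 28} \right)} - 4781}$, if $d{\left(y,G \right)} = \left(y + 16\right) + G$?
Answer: $- \frac{19}{91520} \approx -0.0002076$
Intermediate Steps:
$d{\left(y,G \right)} = 16 + G + y$ ($d{\left(y,G \right)} = \left(16 + y\right) + G = 16 + G + y$)
$\frac{1}{d{\left(-51,\frac{28 + 20}{-29 - 28} \right)} - 4781} = \frac{1}{\left(16 + \frac{28 + 20}{-29 - 28} - 51\right) - 4781} = \frac{1}{\left(16 + \frac{48}{-57} - 51\right) - 4781} = \frac{1}{\left(16 + 48 \left(- \frac{1}{57}\right) - 51\right) - 4781} = \frac{1}{\left(16 - \frac{16}{19} - 51\right) - 4781} = \frac{1}{- \frac{681}{19} - 4781} = \frac{1}{- \frac{91520}{19}} = - \frac{19}{91520}$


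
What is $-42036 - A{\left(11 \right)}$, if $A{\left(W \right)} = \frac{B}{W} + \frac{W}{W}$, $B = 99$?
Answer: $-42046$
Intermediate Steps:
$A{\left(W \right)} = 1 + \frac{99}{W}$ ($A{\left(W \right)} = \frac{99}{W} + \frac{W}{W} = \frac{99}{W} + 1 = 1 + \frac{99}{W}$)
$-42036 - A{\left(11 \right)} = -42036 - \frac{99 + 11}{11} = -42036 - \frac{1}{11} \cdot 110 = -42036 - 10 = -42046$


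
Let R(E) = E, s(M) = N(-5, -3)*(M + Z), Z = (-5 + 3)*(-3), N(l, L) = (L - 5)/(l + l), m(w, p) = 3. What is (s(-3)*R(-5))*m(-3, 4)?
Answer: -36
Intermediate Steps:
N(l, L) = (-5 + L)/(2*l) (N(l, L) = (-5 + L)/((2*l)) = (-5 + L)*(1/(2*l)) = (-5 + L)/(2*l))
Z = 6 (Z = -2*(-3) = 6)
s(M) = 24/5 + 4*M/5 (s(M) = ((½)*(-5 - 3)/(-5))*(M + 6) = ((½)*(-⅕)*(-8))*(6 + M) = 4*(6 + M)/5 = 24/5 + 4*M/5)
(s(-3)*R(-5))*m(-3, 4) = ((24/5 + (⅘)*(-3))*(-5))*3 = ((24/5 - 12/5)*(-5))*3 = ((12/5)*(-5))*3 = -12*3 = -36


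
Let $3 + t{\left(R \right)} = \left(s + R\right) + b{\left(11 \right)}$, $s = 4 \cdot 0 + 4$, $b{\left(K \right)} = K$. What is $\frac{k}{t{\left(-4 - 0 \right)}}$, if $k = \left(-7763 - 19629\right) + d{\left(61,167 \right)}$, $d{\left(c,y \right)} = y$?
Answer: $- \frac{27225}{8} \approx -3403.1$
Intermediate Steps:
$s = 4$ ($s = 0 + 4 = 4$)
$t{\left(R \right)} = 12 + R$ ($t{\left(R \right)} = -3 + \left(\left(4 + R\right) + 11\right) = -3 + \left(15 + R\right) = 12 + R$)
$k = -27225$ ($k = \left(-7763 - 19629\right) + 167 = -27392 + 167 = -27225$)
$\frac{k}{t{\left(-4 - 0 \right)}} = - \frac{27225}{12 - 4} = - \frac{27225}{8}$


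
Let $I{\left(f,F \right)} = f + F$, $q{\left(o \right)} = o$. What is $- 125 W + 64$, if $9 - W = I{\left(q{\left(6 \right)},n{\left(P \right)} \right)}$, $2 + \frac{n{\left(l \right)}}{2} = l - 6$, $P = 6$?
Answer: $-811$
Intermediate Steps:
$n{\left(l \right)} = -16 + 2 l$ ($n{\left(l \right)} = -4 + 2 \left(l - 6\right) = -4 + 2 \left(-6 + l\right) = -4 + \left(-12 + 2 l\right) = -16 + 2 l$)
$I{\left(f,F \right)} = F + f$
$W = 7$ ($W = 9 - \left(\left(-16 + 2 \cdot 6\right) + 6\right) = 9 - \left(\left(-16 + 12\right) + 6\right) = 9 - \left(-4 + 6\right) = 9 - 2 = 7$)
$- 125 W + 64 = \left(-125\right) 7 + 64 = -875 + 64 = -811$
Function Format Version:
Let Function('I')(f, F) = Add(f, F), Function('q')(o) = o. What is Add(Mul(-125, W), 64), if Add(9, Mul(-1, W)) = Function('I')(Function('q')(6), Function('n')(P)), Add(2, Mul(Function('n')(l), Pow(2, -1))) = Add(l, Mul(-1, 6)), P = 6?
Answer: -811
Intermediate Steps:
Function('n')(l) = Add(-16, Mul(2, l)) (Function('n')(l) = Add(-4, Mul(2, Add(l, Mul(-1, 6)))) = Add(-4, Mul(2, Add(l, -6))) = Add(-4, Mul(2, Add(-6, l))) = Add(-4, Add(-12, Mul(2, l))) = Add(-16, Mul(2, l)))
Function('I')(f, F) = Add(F, f)
W = 7 (W = Add(9, Mul(-1, Add(Add(-16, Mul(2, 6)), 6))) = Add(9, Mul(-1, Add(Add(-16, 12), 6))) = Add(9, Mul(-1, Add(-4, 6))) = Add(9, Mul(-1, 2)) = Add(9, -2) = 7)
Add(Mul(-125, W), 64) = Add(Mul(-125, 7), 64) = Add(-875, 64) = -811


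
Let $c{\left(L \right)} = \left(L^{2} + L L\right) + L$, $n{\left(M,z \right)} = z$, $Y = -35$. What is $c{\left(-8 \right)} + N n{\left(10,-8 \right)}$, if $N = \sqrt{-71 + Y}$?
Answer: $120 - 8 i \sqrt{106} \approx 120.0 - 82.365 i$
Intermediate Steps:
$N = i \sqrt{106}$ ($N = \sqrt{-71 - 35} = \sqrt{-106} = i \sqrt{106} \approx 10.296 i$)
$c{\left(L \right)} = L + 2 L^{2}$ ($c{\left(L \right)} = \left(L^{2} + L^{2}\right) + L = 2 L^{2} + L = L + 2 L^{2}$)
$c{\left(-8 \right)} + N n{\left(10,-8 \right)} = - 8 \left(1 + 2 \left(-8\right)\right) + i \sqrt{106} \left(-8\right) = - 8 \left(1 - 16\right) - 8 i \sqrt{106} = \left(-8\right) \left(-15\right) - 8 i \sqrt{106} = 120 - 8 i \sqrt{106}$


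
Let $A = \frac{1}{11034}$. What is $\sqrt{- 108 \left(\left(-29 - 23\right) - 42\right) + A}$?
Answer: $\frac{\sqrt{137333049194}}{3678} \approx 100.76$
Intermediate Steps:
$A = \frac{1}{11034} \approx 9.0629 \cdot 10^{-5}$
$\sqrt{- 108 \left(\left(-29 - 23\right) - 42\right) + A} = \sqrt{- 108 \left(\left(-29 - 23\right) - 42\right) + \frac{1}{11034}} = \sqrt{- 108 \left(-52 - 42\right) + \frac{1}{11034}} = \sqrt{\left(-108\right) \left(-94\right) + \frac{1}{11034}} = \sqrt{10152 + \frac{1}{11034}} = \sqrt{\frac{112017169}{11034}} = \frac{\sqrt{137333049194}}{3678}$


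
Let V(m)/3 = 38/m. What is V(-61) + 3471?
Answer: 211617/61 ≈ 3469.1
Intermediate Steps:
V(m) = 114/m (V(m) = 3*(38/m) = 114/m)
V(-61) + 3471 = 114/(-61) + 3471 = 114*(-1/61) + 3471 = -114/61 + 3471 = 211617/61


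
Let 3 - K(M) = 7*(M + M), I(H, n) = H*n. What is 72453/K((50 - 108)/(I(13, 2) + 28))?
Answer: 1956231/487 ≈ 4016.9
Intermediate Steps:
K(M) = 3 - 14*M (K(M) = 3 - 7*(M + M) = 3 - 7*2*M = 3 - 14*M)
72453/K((50 - 108)/(I(13, 2) + 28)) = 72453/(3 - 14*(50 - 108)/(13*2 + 28)) = 72453/(3 - (-812)/(26 + 28)) = 72453/(3 - (-812)/54) = 72453/(3 - 14*(-29/27)) = 72453/(3 + 406/27) = 72453/(487/27) = 72453*(27/487) = 1956231/487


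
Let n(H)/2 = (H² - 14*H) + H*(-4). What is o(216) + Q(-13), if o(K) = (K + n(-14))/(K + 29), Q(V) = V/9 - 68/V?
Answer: 238639/28665 ≈ 8.3251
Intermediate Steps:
Q(V) = -68/V + V/9 (Q(V) = V*(⅑) - 68/V = V/9 - 68/V = -68/V + V/9)
n(H) = -36*H + 2*H² (n(H) = 2*((H² - 14*H) + H*(-4)) = 2*((H² - 14*H) - 4*H) = 2*(H² - 18*H) = -36*H + 2*H²)
o(K) = (896 + K)/(29 + K) (o(K) = (K + 2*(-14)*(-18 - 14))/(K + 29) = (K + 2*(-14)*(-32))/(29 + K) = (K + 896)/(29 + K) = (896 + K)/(29 + K))
o(216) + Q(-13) = (896 + 216)/(29 + 216) + (-68/(-13) + (⅑)*(-13)) = 1112/245 + (-68*(-1/13) - 13/9) = (1/245)*1112 + (68/13 - 13/9) = 1112/245 + 443/117 = 238639/28665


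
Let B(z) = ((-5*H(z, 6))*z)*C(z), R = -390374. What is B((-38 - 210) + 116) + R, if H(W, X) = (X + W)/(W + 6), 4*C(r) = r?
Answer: -412154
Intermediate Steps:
C(r) = r/4
H(W, X) = (W + X)/(6 + W)
B(z) = -5*z²/4 (B(z) = ((-5*(z + 6)/(6 + z))*z)*(z/4) = ((-5*(6 + z)/(6 + z))*z)*(z/4) = ((-5*1)*z)*(z/4) = (-5*z)*(z/4) = -5*z²/4)
B((-38 - 210) + 116) + R = -5*((-38 - 210) + 116)²/4 - 390374 = -5*(-248 + 116)²/4 - 390374 = -5/4*(-132)² - 390374 = -5/4*17424 - 390374 = -21780 - 390374 = -412154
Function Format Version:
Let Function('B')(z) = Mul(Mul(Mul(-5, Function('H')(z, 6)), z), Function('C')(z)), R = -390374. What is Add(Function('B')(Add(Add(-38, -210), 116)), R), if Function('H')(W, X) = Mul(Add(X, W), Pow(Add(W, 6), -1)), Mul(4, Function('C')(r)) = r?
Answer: -412154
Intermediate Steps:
Function('C')(r) = Mul(Rational(1, 4), r)
Function('H')(W, X) = Mul(Pow(Add(6, W), -1), Add(W, X)) (Function('H')(W, X) = Mul(Add(W, X), Pow(Add(6, W), -1)) = Mul(Pow(Add(6, W), -1), Add(W, X)))
Function('B')(z) = Mul(Rational(-5, 4), Pow(z, 2)) (Function('B')(z) = Mul(Mul(Mul(-5, Mul(Pow(Add(6, z), -1), Add(z, 6))), z), Mul(Rational(1, 4), z)) = Mul(Mul(Mul(-5, Mul(Pow(Add(6, z), -1), Add(6, z))), z), Mul(Rational(1, 4), z)) = Mul(Mul(Mul(-5, 1), z), Mul(Rational(1, 4), z)) = Mul(Mul(-5, z), Mul(Rational(1, 4), z)) = Mul(Rational(-5, 4), Pow(z, 2)))
Add(Function('B')(Add(Add(-38, -210), 116)), R) = Add(Mul(Rational(-5, 4), Pow(Add(Add(-38, -210), 116), 2)), -390374) = Add(Mul(Rational(-5, 4), Pow(Add(-248, 116), 2)), -390374) = Add(Mul(Rational(-5, 4), Pow(-132, 2)), -390374) = Add(Mul(Rational(-5, 4), 17424), -390374) = Add(-21780, -390374) = -412154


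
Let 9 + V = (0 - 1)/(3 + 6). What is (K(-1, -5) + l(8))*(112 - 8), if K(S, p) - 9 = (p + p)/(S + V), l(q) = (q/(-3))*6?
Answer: -4376/7 ≈ -625.14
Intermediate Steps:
V = -82/9 (V = -9 + (0 - 1)/(3 + 6) = -9 - 1/9 = -9 - 1*⅑ = -9 - ⅑ = -82/9 ≈ -9.1111)
l(q) = -2*q (l(q) = (q*(-⅓))*6 = -q/3*6 = -2*q)
K(S, p) = 9 + 2*p/(-82/9 + S) (K(S, p) = 9 + (p + p)/(S - 82/9) = 9 + (2*p)/(-82/9 + S) = 9 + 2*p/(-82/9 + S))
(K(-1, -5) + l(8))*(112 - 8) = (9*(-82 + 2*(-5) + 9*(-1))/(-82 + 9*(-1)) - 2*8)*(112 - 8) = (9*(-82 - 10 - 9)/(-82 - 9) - 16)*104 = (9*(-101)/(-91) - 16)*104 = (9*(-1/91)*(-101) - 16)*104 = (909/91 - 16)*104 = -547/91*104 = -4376/7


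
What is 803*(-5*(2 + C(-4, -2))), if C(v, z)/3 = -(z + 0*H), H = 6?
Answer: -32120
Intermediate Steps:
C(v, z) = -3*z (C(v, z) = 3*(-(z + 0*6)) = 3*(-(z + 0)) = 3*(-z) = -3*z)
803*(-5*(2 + C(-4, -2))) = 803*(-5*(2 - 3*(-2))) = 803*(-5*(2 + 6)) = 803*(-5*8) = 803*(-40) = -32120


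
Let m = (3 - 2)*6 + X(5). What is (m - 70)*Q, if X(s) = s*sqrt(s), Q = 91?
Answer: -5824 + 455*sqrt(5) ≈ -4806.6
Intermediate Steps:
X(s) = s**(3/2)
m = 6 + 5*sqrt(5) (m = (3 - 2)*6 + 5**(3/2) = 1*6 + 5*sqrt(5) = 6 + 5*sqrt(5) ≈ 17.180)
(m - 70)*Q = ((6 + 5*sqrt(5)) - 70)*91 = (-64 + 5*sqrt(5))*91 = -5824 + 455*sqrt(5)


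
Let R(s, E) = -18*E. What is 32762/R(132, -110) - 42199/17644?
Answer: 11238607/793980 ≈ 14.155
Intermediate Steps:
32762/R(132, -110) - 42199/17644 = 32762/((-18*(-110))) - 42199/17644 = 32762/1980 - 42199*1/17644 = 32762*(1/1980) - 42199/17644 = 16381/990 - 42199/17644 = 11238607/793980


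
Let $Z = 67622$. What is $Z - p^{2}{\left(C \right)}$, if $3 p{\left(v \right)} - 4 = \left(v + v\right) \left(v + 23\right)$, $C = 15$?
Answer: $- \frac{700138}{9} \approx -77793.0$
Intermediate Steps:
$p{\left(v \right)} = \frac{4}{3} + \frac{2 v \left(23 + v\right)}{3}$ ($p{\left(v \right)} = \frac{4}{3} + \frac{\left(v + v\right) \left(v + 23\right)}{3} = \frac{4}{3} + \frac{2 v \left(23 + v\right)}{3}$)
$Z - p^{2}{\left(C \right)} = 67622 - \left(\frac{4}{3} + \frac{2 \cdot 15^{2}}{3} + \frac{46}{3} \cdot 15\right)^{2} = 67622 - \left(\frac{4}{3} + \frac{2}{3} \cdot 225 + 230\right)^{2} = 67622 - \left(\frac{4}{3} + 150 + 230\right)^{2} = 67622 - \left(\frac{1144}{3}\right)^{2} = 67622 - \frac{1308736}{9} = - \frac{700138}{9}$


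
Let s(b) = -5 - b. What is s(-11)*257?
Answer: 1542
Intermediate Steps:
s(-11)*257 = (-5 - 1*(-11))*257 = (-5 + 11)*257 = 6*257 = 1542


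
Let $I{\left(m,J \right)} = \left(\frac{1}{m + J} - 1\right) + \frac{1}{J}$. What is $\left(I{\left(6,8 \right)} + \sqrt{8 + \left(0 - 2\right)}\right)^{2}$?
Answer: $\frac{20841}{3136} - \frac{45 \sqrt{6}}{28} \approx 2.709$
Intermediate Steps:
$I{\left(m,J \right)} = -1 + \frac{1}{J} + \frac{1}{J + m}$ ($I{\left(m,J \right)} = \left(\frac{1}{J + m} - 1\right) + \frac{1}{J} = \left(-1 + \frac{1}{J + m}\right) + \frac{1}{J} = -1 + \frac{1}{J} + \frac{1}{J + m}$)
$\left(I{\left(6,8 \right)} + \sqrt{8 + \left(0 - 2\right)}\right)^{2} = \left(\frac{6 - 8^{2} + 2 \cdot 8 - 8 \cdot 6}{8 \left(8 + 6\right)} + \sqrt{8 + \left(0 - 2\right)}\right)^{2} = \left(\frac{6 - 64 + 16 - 48}{8 \cdot 14} + \sqrt{8 - 2}\right)^{2} = \left(\frac{1}{8} \cdot \frac{1}{14} \left(6 - 64 + 16 - 48\right) + \sqrt{6}\right)^{2} = \left(\frac{1}{8} \cdot \frac{1}{14} \left(-90\right) + \sqrt{6}\right)^{2} = \left(- \frac{45}{56} + \sqrt{6}\right)^{2}$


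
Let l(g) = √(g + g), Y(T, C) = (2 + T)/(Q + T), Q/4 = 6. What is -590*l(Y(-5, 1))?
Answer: -590*I*√114/19 ≈ -331.55*I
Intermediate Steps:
Q = 24 (Q = 4*6 = 24)
Y(T, C) = (2 + T)/(24 + T)
l(g) = √2*√g (l(g) = √(2*g) = √2*√g)
-590*l(Y(-5, 1)) = -590*√2*√((2 - 5)/(24 - 5)) = -590*√2*√(-3/19) = -590*√2*I*√57/19 = -590*I*√114/19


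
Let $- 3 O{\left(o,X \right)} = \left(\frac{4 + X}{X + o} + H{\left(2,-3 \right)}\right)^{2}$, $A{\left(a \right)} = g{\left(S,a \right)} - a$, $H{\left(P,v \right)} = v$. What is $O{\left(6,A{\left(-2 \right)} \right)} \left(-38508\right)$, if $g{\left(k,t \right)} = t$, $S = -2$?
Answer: $\frac{628964}{9} \approx 69885.0$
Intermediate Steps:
$A{\left(a \right)} = 0$ ($A{\left(a \right)} = a - a = 0$)
$O{\left(o,X \right)} = - \frac{\left(-3 + \frac{4 + X}{X + o}\right)^{2}}{3}$ ($O{\left(o,X \right)} = - \frac{\left(\frac{4 + X}{X + o} - 3\right)^{2}}{3} = - \frac{\left(-3 + \frac{4 + X}{X + o}\right)^{2}}{3}$)
$O{\left(6,A{\left(-2 \right)} \right)} \left(-38508\right) = - \frac{\left(-4 + 2 \cdot 0 + 3 \cdot 6\right)^{2}}{3 \left(0 + 6\right)^{2}} \left(-38508\right) = - \frac{\left(-4 + 0 + 18\right)^{2}}{3 \cdot 36} \left(-38508\right) = \left(- \frac{1}{3}\right) \frac{1}{36} \cdot 14^{2} \left(-38508\right) = \left(- \frac{1}{3}\right) \frac{1}{36} \cdot 196 \left(-38508\right) = \left(- \frac{49}{27}\right) \left(-38508\right) = \frac{628964}{9}$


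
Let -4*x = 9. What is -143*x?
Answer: 1287/4 ≈ 321.75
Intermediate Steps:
x = -9/4 (x = -1/4*9 = -9/4 ≈ -2.2500)
-143*x = -143*(-9/4) = 1287/4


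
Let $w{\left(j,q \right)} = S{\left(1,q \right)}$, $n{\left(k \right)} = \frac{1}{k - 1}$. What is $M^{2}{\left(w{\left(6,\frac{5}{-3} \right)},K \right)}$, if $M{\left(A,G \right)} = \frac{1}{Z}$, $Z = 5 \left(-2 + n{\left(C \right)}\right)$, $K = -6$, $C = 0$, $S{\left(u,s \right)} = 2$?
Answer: $\frac{1}{225} \approx 0.0044444$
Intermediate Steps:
$n{\left(k \right)} = \frac{1}{-1 + k}$
$w{\left(j,q \right)} = 2$
$Z = -15$ ($Z = 5 \left(-2 + \frac{1}{-1 + 0}\right) = 5 \left(-2 + \frac{1}{-1}\right) = 5 \left(-2 - 1\right) = 5 \left(-3\right) = -15$)
$M{\left(A,G \right)} = - \frac{1}{15}$ ($M{\left(A,G \right)} = \frac{1}{-15} = - \frac{1}{15}$)
$M^{2}{\left(w{\left(6,\frac{5}{-3} \right)},K \right)} = \left(- \frac{1}{15}\right)^{2} = \frac{1}{225}$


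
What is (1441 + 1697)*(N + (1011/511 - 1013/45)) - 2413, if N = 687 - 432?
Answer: 5621093897/7665 ≈ 7.3335e+5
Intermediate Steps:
N = 255
(1441 + 1697)*(N + (1011/511 - 1013/45)) - 2413 = (1441 + 1697)*(255 + (1011/511 - 1013/45)) - 2413 = 3138*(255 + (1011*(1/511) - 1013*1/45)) - 2413 = 3138*(255 + (1011/511 - 1013/45)) - 2413 = 3138*(255 - 472148/22995) - 2413 = 3138*(5391577/22995) - 2413 = 5639589542/7665 - 2413 = 5621093897/7665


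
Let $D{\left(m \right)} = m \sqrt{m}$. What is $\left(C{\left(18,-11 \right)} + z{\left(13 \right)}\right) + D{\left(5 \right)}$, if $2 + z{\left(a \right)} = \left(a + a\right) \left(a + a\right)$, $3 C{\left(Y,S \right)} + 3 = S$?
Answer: $\frac{2008}{3} + 5 \sqrt{5} \approx 680.51$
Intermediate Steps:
$C{\left(Y,S \right)} = -1 + \frac{S}{3}$
$D{\left(m \right)} = m^{\frac{3}{2}}$
$z{\left(a \right)} = -2 + 4 a^{2}$ ($z{\left(a \right)} = -2 + \left(a + a\right) \left(a + a\right) = -2 + 2 a 2 a = -2 + 4 a^{2}$)
$\left(C{\left(18,-11 \right)} + z{\left(13 \right)}\right) + D{\left(5 \right)} = \left(\left(-1 + \frac{1}{3} \left(-11\right)\right) - \left(2 - 4 \cdot 13^{2}\right)\right) + 5^{\frac{3}{2}} = \left(\left(-1 - \frac{11}{3}\right) + \left(-2 + 4 \cdot 169\right)\right) + 5 \sqrt{5} = \left(- \frac{14}{3} + \left(-2 + 676\right)\right) + 5 \sqrt{5} = \left(- \frac{14}{3} + 674\right) + 5 \sqrt{5} = \frac{2008}{3} + 5 \sqrt{5}$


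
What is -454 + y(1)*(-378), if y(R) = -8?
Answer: 2570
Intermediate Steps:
-454 + y(1)*(-378) = -454 - 8*(-378) = -454 + 3024 = 2570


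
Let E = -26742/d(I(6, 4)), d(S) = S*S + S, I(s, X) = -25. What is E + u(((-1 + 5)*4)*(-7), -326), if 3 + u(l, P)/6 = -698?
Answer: -425057/100 ≈ -4250.6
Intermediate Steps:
u(l, P) = -4206 (u(l, P) = -18 + 6*(-698) = -18 - 4188 = -4206)
d(S) = S + S**2 (d(S) = S**2 + S = S + S**2)
E = -4457/100 (E = -26742*(-1/(25*(1 - 25))) = -26742/((-25*(-24))) = -26742/600 = -26742*1/600 = -4457/100 ≈ -44.570)
E + u(((-1 + 5)*4)*(-7), -326) = -4457/100 - 4206 = -425057/100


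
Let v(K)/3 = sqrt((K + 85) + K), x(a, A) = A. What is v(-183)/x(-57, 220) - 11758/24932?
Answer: -5879/12466 + 3*I*sqrt(281)/220 ≈ -0.4716 + 0.22859*I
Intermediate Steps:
v(K) = 3*sqrt(85 + 2*K) (v(K) = 3*sqrt((K + 85) + K) = 3*sqrt((85 + K) + K) = 3*sqrt(85 + 2*K))
v(-183)/x(-57, 220) - 11758/24932 = (3*sqrt(85 + 2*(-183)))/220 - 11758/24932 = (3*sqrt(85 - 366))*(1/220) - 11758*1/24932 = (3*sqrt(-281))*(1/220) - 5879/12466 = (3*(I*sqrt(281)))*(1/220) - 5879/12466 = (3*I*sqrt(281))*(1/220) - 5879/12466 = 3*I*sqrt(281)/220 - 5879/12466 = -5879/12466 + 3*I*sqrt(281)/220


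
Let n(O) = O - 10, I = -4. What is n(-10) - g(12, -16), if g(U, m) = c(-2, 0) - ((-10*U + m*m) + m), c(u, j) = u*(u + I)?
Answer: 88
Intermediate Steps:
n(O) = -10 + O
c(u, j) = u*(-4 + u) (c(u, j) = u*(u - 4) = u*(-4 + u))
g(U, m) = 12 - m - m² + 10*U (g(U, m) = -2*(-4 - 2) - ((-10*U + m*m) + m) = -2*(-6) - ((-10*U + m²) + m) = 12 - ((m² - 10*U) + m) = 12 - (m + m² - 10*U) = 12 + (-m - m² + 10*U) = 12 - m - m² + 10*U)
n(-10) - g(12, -16) = (-10 - 10) - (12 - 1*(-16) - 1*(-16)² + 10*12) = -20 - (12 + 16 - 1*256 + 120) = -20 - (12 + 16 - 256 + 120) = -20 - 1*(-108) = -20 + 108 = 88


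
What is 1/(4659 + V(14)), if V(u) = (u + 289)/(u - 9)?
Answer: 5/23598 ≈ 0.00021188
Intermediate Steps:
V(u) = (289 + u)/(-9 + u)
1/(4659 + V(14)) = 1/(4659 + (289 + 14)/(-9 + 14)) = 1/(4659 + 303/5) = 1/(23598/5) = 5/23598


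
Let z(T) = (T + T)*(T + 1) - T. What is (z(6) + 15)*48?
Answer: 4464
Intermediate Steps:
z(T) = -T + 2*T*(1 + T) (z(T) = (2*T)*(1 + T) - T = 2*T*(1 + T) - T = -T + 2*T*(1 + T))
(z(6) + 15)*48 = (6*(1 + 2*6) + 15)*48 = (6*(1 + 12) + 15)*48 = (6*13 + 15)*48 = (78 + 15)*48 = 93*48 = 4464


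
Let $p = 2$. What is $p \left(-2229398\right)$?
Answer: $-4458796$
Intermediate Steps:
$p \left(-2229398\right) = 2 \left(-2229398\right) = -4458796$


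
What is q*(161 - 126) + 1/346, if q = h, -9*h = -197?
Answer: 2385679/3114 ≈ 766.11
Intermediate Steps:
h = 197/9 (h = -⅑*(-197) = 197/9 ≈ 21.889)
q = 197/9 ≈ 21.889
q*(161 - 126) + 1/346 = 197*(161 - 126)/9 + 1/346 = (197/9)*35 + 1/346 = 6895/9 + 1/346 = 2385679/3114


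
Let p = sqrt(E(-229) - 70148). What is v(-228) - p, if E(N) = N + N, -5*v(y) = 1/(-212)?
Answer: 1/1060 - I*sqrt(70606) ≈ 0.0009434 - 265.72*I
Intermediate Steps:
v(y) = 1/1060 (v(y) = -1/5/(-212) = -1/5*(-1/212) = 1/1060)
E(N) = 2*N
p = I*sqrt(70606) (p = sqrt(2*(-229) - 70148) = sqrt(-458 - 70148) = sqrt(-70606) = I*sqrt(70606) ≈ 265.72*I)
v(-228) - p = 1/1060 - I*sqrt(70606)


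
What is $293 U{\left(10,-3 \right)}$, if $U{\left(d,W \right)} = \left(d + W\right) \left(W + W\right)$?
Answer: $-12306$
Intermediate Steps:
$U{\left(d,W \right)} = 2 W \left(W + d\right)$ ($U{\left(d,W \right)} = \left(W + d\right) 2 W = 2 W \left(W + d\right)$)
$293 U{\left(10,-3 \right)} = 293 \cdot 2 \left(-3\right) \left(-3 + 10\right) = 293 \cdot 2 \left(-3\right) 7 = 293 \left(-42\right) = -12306$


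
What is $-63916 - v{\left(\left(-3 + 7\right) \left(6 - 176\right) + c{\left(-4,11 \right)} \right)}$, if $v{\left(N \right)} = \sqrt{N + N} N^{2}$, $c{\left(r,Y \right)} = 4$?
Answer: $-63916 - 11881376 i \sqrt{2} \approx -63916.0 - 1.6803 \cdot 10^{7} i$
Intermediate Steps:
$v{\left(N \right)} = \sqrt{2} N^{\frac{5}{2}}$ ($v{\left(N \right)} = \sqrt{2 N} N^{2} = \sqrt{2} \sqrt{N} N^{2} = \sqrt{2} N^{\frac{5}{2}}$)
$-63916 - v{\left(\left(-3 + 7\right) \left(6 - 176\right) + c{\left(-4,11 \right)} \right)} = -63916 - \sqrt{2} \left(\left(-3 + 7\right) \left(6 - 176\right) + 4\right)^{\frac{5}{2}} = -63916 - \sqrt{2} \left(4 \left(-170\right) + 4\right)^{\frac{5}{2}} = -63916 - \sqrt{2} \left(-680 + 4\right)^{\frac{5}{2}} = -63916 - \sqrt{2} \left(-676\right)^{\frac{5}{2}} = -63916 - \sqrt{2} \cdot 11881376 i = -63916 - 11881376 i \sqrt{2}$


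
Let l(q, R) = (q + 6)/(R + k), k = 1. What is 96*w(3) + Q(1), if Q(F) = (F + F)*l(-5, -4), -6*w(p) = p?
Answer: -146/3 ≈ -48.667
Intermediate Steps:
w(p) = -p/6
l(q, R) = (6 + q)/(1 + R) (l(q, R) = (q + 6)/(R + 1) = (6 + q)/(1 + R))
Q(F) = -2*F/3 (Q(F) = (F + F)*((6 - 5)/(1 - 4)) = (2*F)*(1/(-3)) = (2*F)*(-⅓*1) = (2*F)*(-⅓) = -2*F/3)
96*w(3) + Q(1) = 96*(-⅙*3) - ⅔*1 = 96*(-½) - ⅔ = -48 - ⅔ = -146/3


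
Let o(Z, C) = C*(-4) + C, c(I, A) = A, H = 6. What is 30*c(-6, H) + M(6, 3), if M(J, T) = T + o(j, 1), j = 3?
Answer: 180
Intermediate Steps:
o(Z, C) = -3*C (o(Z, C) = -4*C + C = -3*C)
M(J, T) = -3 + T (M(J, T) = T - 3*1 = T - 3 = -3 + T)
30*c(-6, H) + M(6, 3) = 30*6 + (-3 + 3) = 180 + 0 = 180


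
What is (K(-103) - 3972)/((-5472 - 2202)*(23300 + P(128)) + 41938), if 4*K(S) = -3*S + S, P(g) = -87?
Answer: 7841/356189248 ≈ 2.2014e-5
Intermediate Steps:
K(S) = -S/2 (K(S) = (-3*S + S)/4 = (-2*S)/4 = -S/2)
(K(-103) - 3972)/((-5472 - 2202)*(23300 + P(128)) + 41938) = (-½*(-103) - 3972)/((-5472 - 2202)*(23300 - 87) + 41938) = (103/2 - 3972)/(-7674*23213 + 41938) = -7841/(2*(-178136562 + 41938)) = -7841/2/(-178094624) = -7841/2*(-1/178094624) = 7841/356189248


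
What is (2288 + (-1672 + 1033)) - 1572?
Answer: 77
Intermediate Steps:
(2288 + (-1672 + 1033)) - 1572 = (2288 - 639) - 1572 = 1649 - 1572 = 77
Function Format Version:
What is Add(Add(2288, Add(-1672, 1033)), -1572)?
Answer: 77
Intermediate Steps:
Add(Add(2288, Add(-1672, 1033)), -1572) = Add(Add(2288, -639), -1572) = Add(1649, -1572) = 77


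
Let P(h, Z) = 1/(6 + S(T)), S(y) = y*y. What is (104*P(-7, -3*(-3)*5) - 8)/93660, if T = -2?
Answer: 1/39025 ≈ 2.5625e-5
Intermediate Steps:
S(y) = y**2
P(h, Z) = 1/10 (P(h, Z) = 1/(6 + (-2)**2) = 1/(6 + 4) = 1/10)
(104*P(-7, -3*(-3)*5) - 8)/93660 = (104*(1/10) - 8)/93660 = (52/5 - 8)*(1/93660) = (12/5)*(1/93660) = 1/39025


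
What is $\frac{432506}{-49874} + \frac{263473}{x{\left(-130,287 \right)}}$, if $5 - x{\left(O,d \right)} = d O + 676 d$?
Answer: $- \frac{40456422542}{3907553089} \approx -10.353$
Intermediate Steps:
$x{\left(O,d \right)} = 5 - 676 d - O d$ ($x{\left(O,d \right)} = 5 - \left(d O + 676 d\right) = 5 - \left(O d + 676 d\right) = 5 - \left(676 d + O d\right) = 5 - 676 d - O d$)
$\frac{432506}{-49874} + \frac{263473}{x{\left(-130,287 \right)}} = \frac{432506}{-49874} + \frac{263473}{5 - 194012 - \left(-130\right) 287} = 432506 \left(- \frac{1}{49874}\right) + \frac{263473}{5 - 194012 + 37310} = - \frac{216253}{24937} + \frac{263473}{-156697} = - \frac{216253}{24937} + 263473 \left(- \frac{1}{156697}\right) = - \frac{216253}{24937} - \frac{263473}{156697} = - \frac{40456422542}{3907553089}$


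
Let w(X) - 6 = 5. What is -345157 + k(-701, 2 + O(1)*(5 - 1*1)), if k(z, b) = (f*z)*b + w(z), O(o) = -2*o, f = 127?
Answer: 189016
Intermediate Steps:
w(X) = 11 (w(X) = 6 + 5 = 11)
k(z, b) = 11 + 127*b*z (k(z, b) = (127*z)*b + 11 = 127*b*z + 11 = 11 + 127*b*z)
-345157 + k(-701, 2 + O(1)*(5 - 1*1)) = -345157 + (11 + 127*(2 + (-2*1)*(5 - 1*1))*(-701)) = -345157 + (11 + 127*(2 - 2*(5 - 1))*(-701)) = -345157 + (11 + 127*(2 - 2*4)*(-701)) = -345157 + (11 + 127*(2 - 8)*(-701)) = -345157 + (11 + 127*(-6)*(-701)) = -345157 + (11 + 534162) = -345157 + 534173 = 189016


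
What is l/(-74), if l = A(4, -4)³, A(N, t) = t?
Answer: 32/37 ≈ 0.86486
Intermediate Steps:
l = -64 (l = (-4)³ = -64)
l/(-74) = -64/(-74) = -64*(-1/74) = 32/37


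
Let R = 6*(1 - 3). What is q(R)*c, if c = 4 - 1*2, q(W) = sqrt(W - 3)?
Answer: 2*I*sqrt(15) ≈ 7.746*I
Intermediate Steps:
R = -12 (R = 6*(-2) = -12)
q(W) = sqrt(-3 + W)
c = 2 (c = 4 - 2 = 2)
q(R)*c = sqrt(-3 - 12)*2 = sqrt(-15)*2 = (I*sqrt(15))*2 = 2*I*sqrt(15)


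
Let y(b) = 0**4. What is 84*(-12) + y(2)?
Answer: -1008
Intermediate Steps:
y(b) = 0
84*(-12) + y(2) = 84*(-12) + 0 = -1008 + 0 = -1008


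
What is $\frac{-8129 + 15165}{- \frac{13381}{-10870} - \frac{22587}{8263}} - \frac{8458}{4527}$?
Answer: $- \frac{2862047657786366}{610934435649} \approx -4684.7$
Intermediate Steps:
$\frac{-8129 + 15165}{- \frac{13381}{-10870} - \frac{22587}{8263}} - \frac{8458}{4527} = \frac{7036}{\left(-13381\right) \left(- \frac{1}{10870}\right) - \frac{22587}{8263}} - \frac{8458}{4527} = \frac{7036}{\frac{13381}{10870} - \frac{22587}{8263}} - \frac{8458}{4527} = \frac{7036}{- \frac{134953487}{89818810}} - \frac{8458}{4527} = 7036 \left(- \frac{89818810}{134953487}\right) - \frac{8458}{4527} = - \frac{631965147160}{134953487} - \frac{8458}{4527} = - \frac{2862047657786366}{610934435649}$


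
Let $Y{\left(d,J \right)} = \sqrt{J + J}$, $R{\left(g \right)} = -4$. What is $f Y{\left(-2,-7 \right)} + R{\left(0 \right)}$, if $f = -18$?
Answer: $-4 - 18 i \sqrt{14} \approx -4.0 - 67.35 i$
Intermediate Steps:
$Y{\left(d,J \right)} = \sqrt{2} \sqrt{J}$ ($Y{\left(d,J \right)} = \sqrt{2 J} = \sqrt{2} \sqrt{J}$)
$f Y{\left(-2,-7 \right)} + R{\left(0 \right)} = - 18 \sqrt{2} \sqrt{-7} - 4 = - 18 \sqrt{2} i \sqrt{7} - 4 = - 18 i \sqrt{14} - 4 = -4 - 18 i \sqrt{14}$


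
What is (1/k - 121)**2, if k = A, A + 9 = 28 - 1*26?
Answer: 719104/49 ≈ 14676.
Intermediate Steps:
A = -7 (A = -9 + (28 - 1*26) = -9 + (28 - 26) = -9 + 2 = -7)
k = -7
(1/k - 121)**2 = (1/(-7) - 121)**2 = (-1/7 - 121)**2 = (-848/7)**2 = 719104/49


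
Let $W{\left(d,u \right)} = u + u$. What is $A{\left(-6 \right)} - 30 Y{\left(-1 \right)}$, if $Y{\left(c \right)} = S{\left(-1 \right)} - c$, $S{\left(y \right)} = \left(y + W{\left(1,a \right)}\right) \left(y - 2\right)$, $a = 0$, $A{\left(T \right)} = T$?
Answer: $-126$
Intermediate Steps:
$W{\left(d,u \right)} = 2 u$
$S{\left(y \right)} = y \left(-2 + y\right)$ ($S{\left(y \right)} = \left(y + 2 \cdot 0\right) \left(y - 2\right) = \left(y + 0\right) \left(-2 + y\right) = y \left(-2 + y\right)$)
$Y{\left(c \right)} = 3 - c$ ($Y{\left(c \right)} = - (-2 - 1) - c = \left(-1\right) \left(-3\right) - c = 3 - c$)
$A{\left(-6 \right)} - 30 Y{\left(-1 \right)} = -6 - 30 \left(3 - -1\right) = -6 - 30 \left(3 + 1\right) = -6 - 120 = -126$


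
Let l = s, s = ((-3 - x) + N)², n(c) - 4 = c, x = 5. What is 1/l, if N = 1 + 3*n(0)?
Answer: 1/25 ≈ 0.040000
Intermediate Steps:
n(c) = 4 + c
N = 13 (N = 1 + 3*(4 + 0) = 1 + 3*4 = 1 + 12 = 13)
s = 25 (s = ((-3 - 1*5) + 13)² = ((-3 - 5) + 13)² = (-8 + 13)² = 5² = 25)
l = 25
1/l = 1/25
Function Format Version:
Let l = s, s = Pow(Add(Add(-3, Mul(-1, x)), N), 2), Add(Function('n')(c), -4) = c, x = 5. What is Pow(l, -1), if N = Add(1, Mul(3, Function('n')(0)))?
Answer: Rational(1, 25) ≈ 0.040000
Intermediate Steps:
Function('n')(c) = Add(4, c)
N = 13 (N = Add(1, Mul(3, Add(4, 0))) = Add(1, Mul(3, 4)) = Add(1, 12) = 13)
s = 25 (s = Pow(Add(Add(-3, Mul(-1, 5)), 13), 2) = Pow(Add(Add(-3, -5), 13), 2) = Pow(Add(-8, 13), 2) = Pow(5, 2) = 25)
l = 25
Pow(l, -1) = Pow(25, -1) = Rational(1, 25)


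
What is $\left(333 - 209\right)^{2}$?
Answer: $15376$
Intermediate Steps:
$\left(333 - 209\right)^{2} = 124^{2} = 15376$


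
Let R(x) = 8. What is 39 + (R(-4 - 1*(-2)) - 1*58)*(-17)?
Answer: 889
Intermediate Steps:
39 + (R(-4 - 1*(-2)) - 1*58)*(-17) = 39 + (8 - 1*58)*(-17) = 39 + (8 - 58)*(-17) = 39 - 50*(-17) = 39 + 850 = 889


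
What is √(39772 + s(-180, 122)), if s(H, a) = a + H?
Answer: √39714 ≈ 199.28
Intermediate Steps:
s(H, a) = H + a
√(39772 + s(-180, 122)) = √(39772 + (-180 + 122)) = √(39772 - 58) = √39714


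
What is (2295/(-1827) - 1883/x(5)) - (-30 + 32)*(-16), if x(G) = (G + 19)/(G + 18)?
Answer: -8641943/4872 ≈ -1773.8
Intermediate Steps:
x(G) = (19 + G)/(18 + G)
(2295/(-1827) - 1883/x(5)) - (-30 + 32)*(-16) = (2295/(-1827) - 1883*(18 + 5)/(19 + 5)) - (-30 + 32)*(-16) = (2295*(-1/1827) - 1883/(24/23)) - 2*(-16) = (-255/203 - 1883/((1/23)*24)) - 1*(-32) = (-255/203 - 1883/24/23) + 32 = (-255/203 - 1883*23/24) + 32 = (-255/203 - 43309/24) + 32 = -8797847/4872 + 32 = -8641943/4872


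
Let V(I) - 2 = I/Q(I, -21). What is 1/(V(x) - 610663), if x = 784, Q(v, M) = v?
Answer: -1/610660 ≈ -1.6376e-6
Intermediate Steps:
V(I) = 3 (V(I) = 2 + I/I = 2 + 1 = 3)
1/(V(x) - 610663) = 1/(3 - 610663) = 1/(-610660) = -1/610660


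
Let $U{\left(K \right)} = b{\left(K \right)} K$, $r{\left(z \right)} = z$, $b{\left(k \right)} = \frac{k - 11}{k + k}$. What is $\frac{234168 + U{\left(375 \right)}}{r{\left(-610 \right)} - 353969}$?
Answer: $- \frac{234350}{354579} \approx -0.66092$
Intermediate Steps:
$b{\left(k \right)} = \frac{-11 + k}{2 k}$
$U{\left(K \right)} = - \frac{11}{2} + \frac{K}{2}$ ($U{\left(K \right)} = \frac{-11 + K}{2 K} K = - \frac{11}{2} + \frac{K}{2}$)
$\frac{234168 + U{\left(375 \right)}}{r{\left(-610 \right)} - 353969} = \frac{234168 + \left(- \frac{11}{2} + \frac{1}{2} \cdot 375\right)}{-610 - 353969} = \frac{234168 + \left(- \frac{11}{2} + \frac{375}{2}\right)}{-354579} = \left(234168 + 182\right) \left(- \frac{1}{354579}\right) = 234350 \left(- \frac{1}{354579}\right) = - \frac{234350}{354579}$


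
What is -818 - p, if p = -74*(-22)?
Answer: -2446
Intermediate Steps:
p = 1628
-818 - p = -818 - 1*1628 = -818 - 1628 = -2446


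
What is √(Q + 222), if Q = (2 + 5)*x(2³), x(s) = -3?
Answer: √201 ≈ 14.177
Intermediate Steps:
Q = -21 (Q = (2 + 5)*(-3) = 7*(-3) = -21)
√(Q + 222) = √(-21 + 222) = √201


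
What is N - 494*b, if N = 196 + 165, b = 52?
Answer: -25327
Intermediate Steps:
N = 361
N - 494*b = 361 - 494*52 = 361 - 25688 = -25327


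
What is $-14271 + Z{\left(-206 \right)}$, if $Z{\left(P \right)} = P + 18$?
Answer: $-14459$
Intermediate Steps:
$Z{\left(P \right)} = 18 + P$
$-14271 + Z{\left(-206 \right)} = -14271 + \left(18 - 206\right) = -14271 - 188 = -14459$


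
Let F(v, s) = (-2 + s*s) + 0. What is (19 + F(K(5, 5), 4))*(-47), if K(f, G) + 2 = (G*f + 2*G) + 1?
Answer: -1551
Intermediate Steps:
K(f, G) = -1 + 2*G + G*f (K(f, G) = -2 + ((G*f + 2*G) + 1) = -2 + ((2*G + G*f) + 1) = -2 + (1 + 2*G + G*f) = -1 + 2*G + G*f)
F(v, s) = -2 + s**2 (F(v, s) = (-2 + s**2) + 0 = -2 + s**2)
(19 + F(K(5, 5), 4))*(-47) = (19 + (-2 + 4**2))*(-47) = (19 + (-2 + 16))*(-47) = (19 + 14)*(-47) = 33*(-47) = -1551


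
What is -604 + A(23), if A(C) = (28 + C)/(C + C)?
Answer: -27733/46 ≈ -602.89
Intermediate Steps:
A(C) = (28 + C)/(2*C) (A(C) = (28 + C)/((2*C)) = (28 + C)*(1/(2*C)) = (28 + C)/(2*C))
-604 + A(23) = -604 + (½)*(28 + 23)/23 = -604 + (½)*(1/23)*51 = -604 + 51/46 = -27733/46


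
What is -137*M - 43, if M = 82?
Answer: -11277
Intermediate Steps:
-137*M - 43 = -137*82 - 43 = -11234 - 43 = -11277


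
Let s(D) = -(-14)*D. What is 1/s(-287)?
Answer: -1/4018 ≈ -0.00024888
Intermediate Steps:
s(D) = 14*D
1/s(-287) = 1/(14*(-287)) = 1/(-4018) = -1/4018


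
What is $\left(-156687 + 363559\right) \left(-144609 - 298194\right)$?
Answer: $-91603542216$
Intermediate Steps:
$\left(-156687 + 363559\right) \left(-144609 - 298194\right) = 206872 \left(-442803\right) = -91603542216$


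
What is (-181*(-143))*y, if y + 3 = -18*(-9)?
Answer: 4115397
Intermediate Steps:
y = 159 (y = -3 - 18*(-9) = -3 + 162 = 159)
(-181*(-143))*y = -181*(-143)*159 = 25883*159 = 4115397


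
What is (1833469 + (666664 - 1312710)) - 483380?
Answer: 704043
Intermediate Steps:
(1833469 + (666664 - 1312710)) - 483380 = (1833469 - 646046) - 483380 = 1187423 - 483380 = 704043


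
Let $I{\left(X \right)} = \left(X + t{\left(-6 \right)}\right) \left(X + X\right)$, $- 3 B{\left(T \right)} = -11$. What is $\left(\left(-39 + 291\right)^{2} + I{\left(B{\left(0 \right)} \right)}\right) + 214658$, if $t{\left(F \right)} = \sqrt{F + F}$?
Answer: $\frac{2503700}{9} + \frac{44 i \sqrt{3}}{3} \approx 2.7819 \cdot 10^{5} + 25.403 i$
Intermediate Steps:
$B{\left(T \right)} = \frac{11}{3}$ ($B{\left(T \right)} = \left(- \frac{1}{3}\right) \left(-11\right) = \frac{11}{3}$)
$t{\left(F \right)} = \sqrt{2} \sqrt{F}$ ($t{\left(F \right)} = \sqrt{2 F} = \sqrt{2} \sqrt{F}$)
$I{\left(X \right)} = 2 X \left(X + 2 i \sqrt{3}\right)$ ($I{\left(X \right)} = \left(X + \sqrt{2} \sqrt{-6}\right) \left(X + X\right) = \left(X + \sqrt{2} i \sqrt{6}\right) 2 X = \left(X + 2 i \sqrt{3}\right) 2 X = 2 X \left(X + 2 i \sqrt{3}\right)$)
$\left(\left(-39 + 291\right)^{2} + I{\left(B{\left(0 \right)} \right)}\right) + 214658 = \left(\left(-39 + 291\right)^{2} + 2 \cdot \frac{11}{3} \left(\frac{11}{3} + 2 i \sqrt{3}\right)\right) + 214658 = \left(252^{2} + \left(\frac{242}{9} + \frac{44 i \sqrt{3}}{3}\right)\right) + 214658 = \left(63504 + \left(\frac{242}{9} + \frac{44 i \sqrt{3}}{3}\right)\right) + 214658 = \left(\frac{571778}{9} + \frac{44 i \sqrt{3}}{3}\right) + 214658 = \frac{2503700}{9} + \frac{44 i \sqrt{3}}{3}$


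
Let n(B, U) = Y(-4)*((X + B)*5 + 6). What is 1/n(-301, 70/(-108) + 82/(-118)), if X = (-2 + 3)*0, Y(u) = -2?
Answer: 1/2998 ≈ 0.00033356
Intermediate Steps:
X = 0 (X = 1*0 = 0)
n(B, U) = -12 - 10*B (n(B, U) = -2*((0 + B)*5 + 6) = -2*(B*5 + 6) = -2*(5*B + 6) = -2*(6 + 5*B) = -12 - 10*B)
1/n(-301, 70/(-108) + 82/(-118)) = 1/(-12 - 10*(-301)) = 1/(-12 + 3010) = 1/2998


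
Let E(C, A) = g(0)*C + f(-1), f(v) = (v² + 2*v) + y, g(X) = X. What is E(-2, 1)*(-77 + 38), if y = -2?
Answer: 117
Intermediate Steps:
f(v) = -2 + v² + 2*v (f(v) = (v² + 2*v) - 2 = -2 + v² + 2*v)
E(C, A) = -3 (E(C, A) = 0*C + (-2 + (-1)² + 2*(-1)) = 0 + (-2 + 1 - 2) = 0 - 3 = -3)
E(-2, 1)*(-77 + 38) = -3*(-77 + 38) = -3*(-39) = 117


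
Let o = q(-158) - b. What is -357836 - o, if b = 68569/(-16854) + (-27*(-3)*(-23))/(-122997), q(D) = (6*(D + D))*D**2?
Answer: 32458833563672471/690997146 ≈ 4.6974e+7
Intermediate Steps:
q(D) = 12*D**3 (q(D) = (6*(2*D))*D**2 = (12*D)*D**2 = 12*D**3)
b = -2800794097/690997146 (b = 68569*(-1/16854) + (81*(-23))*(-1/122997) = -68569/16854 - 1863*(-1/122997) = -68569/16854 + 621/40999 = -2800794097/690997146 ≈ -4.0533)
o = -32706097218408527/690997146 (o = 12*(-158)**3 - 1*(-2800794097/690997146) = 12*(-3944312) + 2800794097/690997146 = -47331744 + 2800794097/690997146 = -32706097218408527/690997146 ≈ -4.7332e+7)
-357836 - o = -357836 - 1*(-32706097218408527/690997146) = -357836 + 32706097218408527/690997146 = 32458833563672471/690997146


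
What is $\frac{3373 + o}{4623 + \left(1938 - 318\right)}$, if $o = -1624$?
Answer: $\frac{583}{2081} \approx 0.28015$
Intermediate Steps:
$\frac{3373 + o}{4623 + \left(1938 - 318\right)} = \frac{3373 - 1624}{4623 + \left(1938 - 318\right)} = \frac{1749}{4623 + \left(1938 - 318\right)} = \frac{1749}{4623 + 1620} = \frac{1749}{6243} = 1749 \cdot \frac{1}{6243} = \frac{583}{2081}$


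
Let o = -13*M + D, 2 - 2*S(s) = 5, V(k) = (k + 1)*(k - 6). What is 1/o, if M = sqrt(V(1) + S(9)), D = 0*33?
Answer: I*sqrt(46)/299 ≈ 0.022683*I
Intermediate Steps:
D = 0
V(k) = (1 + k)*(-6 + k)
S(s) = -3/2 (S(s) = 1 - 1/2*5 = 1 - 5/2 = -3/2)
M = I*sqrt(46)/2 (M = sqrt((-6 + 1**2 - 5*1) - 3/2) = sqrt((-6 + 1 - 5) - 3/2) = sqrt(-10 - 3/2) = sqrt(-23/2) = I*sqrt(46)/2 ≈ 3.3912*I)
o = -13*I*sqrt(46)/2 (o = -13*I*sqrt(46)/2 + 0 = -13*I*sqrt(46)/2 ≈ -44.085*I)
1/o = 1/(-13*I*sqrt(46)/2) = I*sqrt(46)/299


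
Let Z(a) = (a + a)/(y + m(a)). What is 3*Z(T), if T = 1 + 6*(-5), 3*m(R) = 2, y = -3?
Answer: 522/7 ≈ 74.571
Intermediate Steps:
m(R) = ⅔ (m(R) = (⅓)*2 = ⅔)
T = -29 (T = 1 - 30 = -29)
Z(a) = -6*a/7 (Z(a) = (a + a)/(-3 + ⅔) = (2*a)/(-7/3) = (2*a)*(-3/7) = -6*a/7)
3*Z(T) = 3*(-6/7*(-29)) = 3*(174/7) = 522/7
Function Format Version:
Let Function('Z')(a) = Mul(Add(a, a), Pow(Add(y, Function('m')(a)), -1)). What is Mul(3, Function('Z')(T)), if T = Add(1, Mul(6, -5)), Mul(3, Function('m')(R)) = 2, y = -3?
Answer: Rational(522, 7) ≈ 74.571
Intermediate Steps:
Function('m')(R) = Rational(2, 3) (Function('m')(R) = Mul(Rational(1, 3), 2) = Rational(2, 3))
T = -29 (T = Add(1, -30) = -29)
Function('Z')(a) = Mul(Rational(-6, 7), a) (Function('Z')(a) = Mul(Add(a, a), Pow(Add(-3, Rational(2, 3)), -1)) = Mul(Mul(2, a), Pow(Rational(-7, 3), -1)) = Mul(Mul(2, a), Rational(-3, 7)) = Mul(Rational(-6, 7), a))
Mul(3, Function('Z')(T)) = Mul(3, Mul(Rational(-6, 7), -29)) = Mul(3, Rational(174, 7)) = Rational(522, 7)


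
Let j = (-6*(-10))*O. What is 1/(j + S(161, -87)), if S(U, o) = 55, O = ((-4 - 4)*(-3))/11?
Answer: 11/2045 ≈ 0.0053790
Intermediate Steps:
O = 24/11 (O = -8*(-3)*(1/11) = 24*(1/11) = 24/11 ≈ 2.1818)
j = 1440/11 (j = -6*(-10)*(24/11) = 60*(24/11) = 1440/11 ≈ 130.91)
1/(j + S(161, -87)) = 1/(1440/11 + 55) = 1/(2045/11) = 11/2045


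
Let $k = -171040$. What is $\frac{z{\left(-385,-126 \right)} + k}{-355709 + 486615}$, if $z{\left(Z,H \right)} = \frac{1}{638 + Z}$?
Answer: $- \frac{43273119}{33119218} \approx -1.3066$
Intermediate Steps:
$\frac{z{\left(-385,-126 \right)} + k}{-355709 + 486615} = \frac{\frac{1}{638 - 385} - 171040}{-355709 + 486615} = \frac{\frac{1}{253} - 171040}{130906} = \left(\frac{1}{253} - 171040\right) \frac{1}{130906} = \left(- \frac{43273119}{253}\right) \frac{1}{130906} = - \frac{43273119}{33119218}$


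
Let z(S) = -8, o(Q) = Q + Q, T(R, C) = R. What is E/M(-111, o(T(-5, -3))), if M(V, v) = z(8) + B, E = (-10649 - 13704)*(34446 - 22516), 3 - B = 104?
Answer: 290531290/109 ≈ 2.6654e+6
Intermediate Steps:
B = -101 (B = 3 - 1*104 = 3 - 104 = -101)
E = -290531290 (E = -24353*11930 = -290531290)
o(Q) = 2*Q
M(V, v) = -109 (M(V, v) = -8 - 101 = -109)
E/M(-111, o(T(-5, -3))) = -290531290/(-109) = -290531290*(-1/109) = 290531290/109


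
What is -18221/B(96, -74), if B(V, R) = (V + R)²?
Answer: -18221/484 ≈ -37.647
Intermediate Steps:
B(V, R) = (R + V)²
-18221/B(96, -74) = -18221/(-74 + 96)² = -18221/(22²) = -18221/484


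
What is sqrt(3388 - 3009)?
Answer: sqrt(379) ≈ 19.468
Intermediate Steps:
sqrt(3388 - 3009) = sqrt(379)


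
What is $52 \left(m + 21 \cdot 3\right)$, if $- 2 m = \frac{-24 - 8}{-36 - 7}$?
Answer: $\frac{140036}{43} \approx 3256.7$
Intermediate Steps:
$m = - \frac{16}{43}$ ($m = - \frac{\left(-24 - 8\right) \frac{1}{-36 - 7}}{2} = - \frac{\left(-32\right) \frac{1}{-43}}{2} = - \frac{\left(-32\right) \left(- \frac{1}{43}\right)}{2} = \left(- \frac{1}{2}\right) \frac{32}{43} = - \frac{16}{43} \approx -0.37209$)
$52 \left(m + 21 \cdot 3\right) = 52 \left(- \frac{16}{43} + 21 \cdot 3\right) = 52 \left(- \frac{16}{43} + 63\right) = 52 \cdot \frac{2693}{43} = \frac{140036}{43}$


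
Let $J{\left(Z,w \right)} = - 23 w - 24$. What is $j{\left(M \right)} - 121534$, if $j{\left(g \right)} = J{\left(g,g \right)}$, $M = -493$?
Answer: $-110219$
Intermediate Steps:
$J{\left(Z,w \right)} = -24 - 23 w$
$j{\left(g \right)} = -24 - 23 g$
$j{\left(M \right)} - 121534 = \left(-24 - -11339\right) - 121534 = \left(-24 + 11339\right) - 121534 = 11315 - 121534 = -110219$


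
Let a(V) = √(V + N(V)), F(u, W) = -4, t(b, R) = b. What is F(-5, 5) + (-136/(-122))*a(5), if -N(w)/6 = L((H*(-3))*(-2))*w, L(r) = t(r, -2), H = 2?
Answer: -4 + 68*I*√355/61 ≈ -4.0 + 21.004*I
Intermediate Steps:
L(r) = r
N(w) = -72*w (N(w) = -6*(2*(-3))*(-2)*w = -6*(-6*(-2))*w = -72*w)
a(V) = √71*√(-V) (a(V) = √(V - 72*V) = √(-71*V) = √71*√(-V))
F(-5, 5) + (-136/(-122))*a(5) = -4 + (-136/(-122))*(√71*√(-1*5)) = -4 + (-136*(-1/122))*(√71*√(-5)) = -4 + 68*(√71*(I*√5))/61 = -4 + 68*(I*√355)/61 = -4 + 68*I*√355/61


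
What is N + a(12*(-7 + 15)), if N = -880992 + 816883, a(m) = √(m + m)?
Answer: -64109 + 8*√3 ≈ -64095.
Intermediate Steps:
a(m) = √2*√m (a(m) = √(2*m) = √2*√m)
N = -64109
N + a(12*(-7 + 15)) = -64109 + √2*√(12*(-7 + 15)) = -64109 + √2*√(12*8) = -64109 + √2*√96 = -64109 + √2*(4*√6) = -64109 + 8*√3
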